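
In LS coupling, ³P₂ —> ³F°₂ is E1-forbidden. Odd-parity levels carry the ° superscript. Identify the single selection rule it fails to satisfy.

ΔJ = 0, ±1 (not J=0↔0): J: 2 → 2, ΔJ = +0 — passes.
ΔS = 0: S: 1 → 1 — passes.
ΔL = 0, ±1 (not L=0↔0): L: 1 → 3, ΔL = +2 — fails.
Parity must change: even → odd — passes.

the ΔL = 0, ±1 rule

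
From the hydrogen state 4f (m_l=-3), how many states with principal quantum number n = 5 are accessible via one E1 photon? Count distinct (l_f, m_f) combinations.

E1 requires Δl = ±1, so l_f ∈ {2, 4}; with 0 ≤ l_f ≤ n_f−1 = 4, the allowed l_f values are {2, 4}.
For l_f = 2: m_f ∈ {m_i−1, m_i, m_i+1} ∩ [−2, 2] = {-2} → 1 state.
For l_f = 4: m_f ∈ {m_i−1, m_i, m_i+1} ∩ [−4, 4] = {-4, -3, -2} → 3 states.
Total: 4.

4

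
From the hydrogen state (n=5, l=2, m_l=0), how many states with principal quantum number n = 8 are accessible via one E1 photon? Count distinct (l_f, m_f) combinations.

E1 requires Δl = ±1, so l_f ∈ {1, 3}; with 0 ≤ l_f ≤ n_f−1 = 7, the allowed l_f values are {1, 3}.
For l_f = 1: m_f ∈ {m_i−1, m_i, m_i+1} ∩ [−1, 1] = {-1, 0, 1} → 3 states.
For l_f = 3: m_f ∈ {m_i−1, m_i, m_i+1} ∩ [−3, 3] = {-1, 0, 1} → 3 states.
Total: 6.

6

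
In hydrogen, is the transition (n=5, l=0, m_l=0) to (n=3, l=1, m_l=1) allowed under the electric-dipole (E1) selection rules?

allowed

Initial l = 0, final l = 1, so Δl = +1. E1 requires Δl = ±1: satisfied.
m_l: 0 → 1 (Δm_l = +1). |Δm_l| ≤ 1 satisfied.
All E1 selection rules are satisfied.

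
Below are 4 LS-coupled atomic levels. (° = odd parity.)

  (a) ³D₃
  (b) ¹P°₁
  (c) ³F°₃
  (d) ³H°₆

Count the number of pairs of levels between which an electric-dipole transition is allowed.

(a)–(b): forbidden (ΔS, ΔJ).
(a)–(c): allowed.
(a)–(d): forbidden (ΔL, ΔJ).
(b)–(c): forbidden (parity, ΔS, ΔL, ΔJ).
(b)–(d): forbidden (parity, ΔS, ΔL, ΔJ).
(c)–(d): forbidden (parity, ΔL, ΔJ).
Allowed pairs: 1 of 6.

1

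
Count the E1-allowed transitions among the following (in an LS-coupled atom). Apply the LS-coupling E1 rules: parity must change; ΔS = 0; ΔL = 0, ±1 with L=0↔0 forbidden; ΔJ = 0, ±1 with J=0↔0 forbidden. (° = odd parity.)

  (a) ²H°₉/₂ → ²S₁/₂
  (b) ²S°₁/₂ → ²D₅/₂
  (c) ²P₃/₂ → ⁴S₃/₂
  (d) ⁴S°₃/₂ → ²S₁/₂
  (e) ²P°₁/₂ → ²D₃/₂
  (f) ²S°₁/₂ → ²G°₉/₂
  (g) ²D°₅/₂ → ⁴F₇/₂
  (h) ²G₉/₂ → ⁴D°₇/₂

(a) forbidden (ΔL, ΔJ fail)
(b) forbidden (ΔL, ΔJ fail)
(c) forbidden (parity, ΔS fail)
(d) forbidden (ΔS, ΔL fail)
(e) allowed
(f) forbidden (parity, ΔL, ΔJ fail)
(g) forbidden (ΔS fails)
(h) forbidden (ΔS, ΔL fail)
Total allowed: 1 of 8.

1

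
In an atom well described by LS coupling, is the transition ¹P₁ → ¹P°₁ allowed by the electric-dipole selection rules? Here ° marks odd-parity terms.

allowed

Parity must change: even → odd — ✓.
ΔS = 0: S: 0 → 0 — ✓.
ΔL = 0, ±1 (not L=0↔0): L: 1 → 1, ΔL = +0 — ✓.
ΔJ = 0, ±1 (not J=0↔0): J: 1 → 1, ΔJ = +0 — ✓.
All four E1 rules are satisfied.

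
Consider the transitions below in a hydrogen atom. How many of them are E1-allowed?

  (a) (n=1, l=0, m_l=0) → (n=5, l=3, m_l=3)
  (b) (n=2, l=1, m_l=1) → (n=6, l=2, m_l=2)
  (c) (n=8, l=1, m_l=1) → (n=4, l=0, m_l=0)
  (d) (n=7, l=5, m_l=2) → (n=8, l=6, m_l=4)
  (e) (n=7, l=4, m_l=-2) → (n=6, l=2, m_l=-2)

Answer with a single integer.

2

(a) forbidden — Δl = +3 (E1 requires Δl = ±1); Δm_l = +3 (E1 requires Δm_l = 0, ±1)
(b) allowed
(c) allowed
(d) forbidden — Δm_l = +2 (E1 requires Δm_l = 0, ±1)
(e) forbidden — Δl = -2 (E1 requires Δl = ±1)
Total allowed: 2 of 5.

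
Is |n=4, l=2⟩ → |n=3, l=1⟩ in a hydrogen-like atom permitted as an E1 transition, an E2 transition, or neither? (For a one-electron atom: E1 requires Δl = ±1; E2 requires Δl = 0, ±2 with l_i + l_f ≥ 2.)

E1

Δl = 1 − 2 = -1; l_i + l_f = 3.
E1 (Δl = ±1): satisfied.
E2 (Δl = 0,±2, l_i+l_f ≥ 2): not satisfied.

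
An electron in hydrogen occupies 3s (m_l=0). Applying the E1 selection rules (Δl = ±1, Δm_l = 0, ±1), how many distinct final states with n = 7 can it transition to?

3

E1 requires Δl = ±1, so l_f ∈ {-1, 1}; with 0 ≤ l_f ≤ n_f−1 = 6, the allowed l_f values are {1}.
For l_f = 1: m_f ∈ {m_i−1, m_i, m_i+1} ∩ [−1, 1] = {-1, 0, 1} → 3 states.
Total: 3.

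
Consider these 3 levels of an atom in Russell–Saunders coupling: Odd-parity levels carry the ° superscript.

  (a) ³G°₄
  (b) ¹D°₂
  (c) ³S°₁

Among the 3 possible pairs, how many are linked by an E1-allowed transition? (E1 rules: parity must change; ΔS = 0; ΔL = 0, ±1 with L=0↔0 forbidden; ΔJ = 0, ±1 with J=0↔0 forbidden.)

0

(a)–(b): forbidden (parity, ΔS, ΔL, ΔJ).
(a)–(c): forbidden (parity, ΔL, ΔJ).
(b)–(c): forbidden (parity, ΔS, ΔL).
Allowed pairs: 0 of 3.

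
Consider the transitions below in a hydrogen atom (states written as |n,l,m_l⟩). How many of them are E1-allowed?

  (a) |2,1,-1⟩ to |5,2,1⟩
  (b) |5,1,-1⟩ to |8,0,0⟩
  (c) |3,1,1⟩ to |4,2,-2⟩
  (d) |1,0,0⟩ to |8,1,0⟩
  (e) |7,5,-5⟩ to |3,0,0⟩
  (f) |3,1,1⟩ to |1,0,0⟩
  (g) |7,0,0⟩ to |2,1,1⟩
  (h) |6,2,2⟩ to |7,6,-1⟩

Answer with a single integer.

4

(a) forbidden — Δm_l = +2 (E1 requires Δm_l = 0, ±1)
(b) allowed
(c) forbidden — Δm_l = -3 (E1 requires Δm_l = 0, ±1)
(d) allowed
(e) forbidden — Δl = -5 (E1 requires Δl = ±1); Δm_l = +5 (E1 requires Δm_l = 0, ±1)
(f) allowed
(g) allowed
(h) forbidden — Δl = +4 (E1 requires Δl = ±1); Δm_l = -3 (E1 requires Δm_l = 0, ±1)
Total allowed: 4 of 8.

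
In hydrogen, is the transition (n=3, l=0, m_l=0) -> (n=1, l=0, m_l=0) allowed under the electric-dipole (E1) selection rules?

forbidden

Δl = 0 − 0 = +0; the E1 rule Δl = ±1 is fails.
Δm_l = 0 − (0) = +0. E1 requires Δm_l = 0, ±1: passes.
The transition is electric-dipole forbidden.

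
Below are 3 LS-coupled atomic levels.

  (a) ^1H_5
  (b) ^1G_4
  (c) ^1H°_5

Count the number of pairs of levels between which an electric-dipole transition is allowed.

(a)–(b): forbidden (parity).
(a)–(c): allowed.
(b)–(c): allowed.
Allowed pairs: 2 of 3.

2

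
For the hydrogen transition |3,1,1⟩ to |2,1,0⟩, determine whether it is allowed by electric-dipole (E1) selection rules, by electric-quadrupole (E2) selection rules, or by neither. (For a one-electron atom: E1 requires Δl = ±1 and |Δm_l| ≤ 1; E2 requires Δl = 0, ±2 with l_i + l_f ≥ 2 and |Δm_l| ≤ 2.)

E2

Δl = 1 − 1 = +0; l_i + l_f = 2.
Δm_l = -1.
E1 (Δl = ±1, |Δm_l| ≤ 1): not satisfied.
E2 (Δl = 0,±2, l_i+l_f ≥ 2, |Δm_l| ≤ 2): satisfied.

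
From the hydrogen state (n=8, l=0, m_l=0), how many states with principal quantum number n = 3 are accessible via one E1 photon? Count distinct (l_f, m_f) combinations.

3

E1 requires Δl = ±1, so l_f ∈ {-1, 1}; with 0 ≤ l_f ≤ n_f−1 = 2, the allowed l_f values are {1}.
For l_f = 1: m_f ∈ {m_i−1, m_i, m_i+1} ∩ [−1, 1] = {-1, 0, 1} → 3 states.
Total: 3.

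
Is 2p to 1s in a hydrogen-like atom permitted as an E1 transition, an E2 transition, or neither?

Δl = 0 − 1 = -1; l_i + l_f = 1.
E1 (Δl = ±1): satisfied.
E2 (Δl = 0,±2, l_i+l_f ≥ 2): not satisfied.

E1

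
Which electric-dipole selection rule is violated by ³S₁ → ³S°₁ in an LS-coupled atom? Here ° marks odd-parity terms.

Parity must change: even → odd — satisfied.
ΔS = 0: S: 1 → 1 — satisfied.
ΔL = 0, ±1 (not L=0↔0): L: 0 → 0, ΔL = +0 — violated.
ΔJ = 0, ±1 (not J=0↔0): J: 1 → 1, ΔJ = +0 — satisfied.

the L=0 ↔ L=0 exclusion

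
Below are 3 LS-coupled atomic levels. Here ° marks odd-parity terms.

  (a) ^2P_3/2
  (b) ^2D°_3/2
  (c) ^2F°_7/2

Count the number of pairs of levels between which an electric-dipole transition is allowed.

(a)–(b): allowed.
(a)–(c): forbidden (ΔL, ΔJ).
(b)–(c): forbidden (parity, ΔJ).
Allowed pairs: 1 of 3.

1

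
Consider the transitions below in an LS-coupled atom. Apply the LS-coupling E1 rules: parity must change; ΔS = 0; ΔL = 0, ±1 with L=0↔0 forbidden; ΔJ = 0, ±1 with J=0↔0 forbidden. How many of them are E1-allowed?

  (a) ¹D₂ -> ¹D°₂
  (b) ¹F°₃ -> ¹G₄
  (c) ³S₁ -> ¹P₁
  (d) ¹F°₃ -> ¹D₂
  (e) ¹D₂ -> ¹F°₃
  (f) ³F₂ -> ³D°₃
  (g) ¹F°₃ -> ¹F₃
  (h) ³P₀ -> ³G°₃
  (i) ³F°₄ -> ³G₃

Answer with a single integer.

(a) allowed
(b) allowed
(c) forbidden (parity, ΔS fail)
(d) allowed
(e) allowed
(f) allowed
(g) allowed
(h) forbidden (ΔL, ΔJ fail)
(i) allowed
Total allowed: 7 of 9.

7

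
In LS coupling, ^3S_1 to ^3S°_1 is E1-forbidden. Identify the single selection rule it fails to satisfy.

Initial level: S=1, L=0, J=1, parity even. Final level: S=1, L=0, J=1, parity odd.
Parity must change: even → odd — satisfied.
ΔS = 0: S: 1 → 1 — satisfied.
ΔJ = 0, ±1 (not J=0↔0): J: 1 → 1, ΔJ = +0 — satisfied.
ΔL = 0, ±1 (not L=0↔0): L: 0 → 0, ΔL = +0 — violated.

the L=0 ↔ L=0 exclusion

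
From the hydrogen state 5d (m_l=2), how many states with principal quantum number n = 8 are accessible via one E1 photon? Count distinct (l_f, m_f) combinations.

4

E1 requires Δl = ±1, so l_f ∈ {1, 3}; with 0 ≤ l_f ≤ n_f−1 = 7, the allowed l_f values are {1, 3}.
For l_f = 1: m_f ∈ {m_i−1, m_i, m_i+1} ∩ [−1, 1] = {1} → 1 state.
For l_f = 3: m_f ∈ {m_i−1, m_i, m_i+1} ∩ [−3, 3] = {1, 2, 3} → 3 states.
Total: 4.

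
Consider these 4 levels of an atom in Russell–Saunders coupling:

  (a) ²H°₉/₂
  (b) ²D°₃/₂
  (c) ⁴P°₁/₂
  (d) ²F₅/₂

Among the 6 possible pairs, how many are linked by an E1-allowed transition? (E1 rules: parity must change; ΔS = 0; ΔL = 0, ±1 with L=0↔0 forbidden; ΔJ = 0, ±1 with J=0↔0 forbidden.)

1

(a)–(b): forbidden (parity, ΔL, ΔJ).
(a)–(c): forbidden (parity, ΔS, ΔL, ΔJ).
(a)–(d): forbidden (ΔL, ΔJ).
(b)–(c): forbidden (parity, ΔS).
(b)–(d): allowed.
(c)–(d): forbidden (ΔS, ΔL, ΔJ).
Allowed pairs: 1 of 6.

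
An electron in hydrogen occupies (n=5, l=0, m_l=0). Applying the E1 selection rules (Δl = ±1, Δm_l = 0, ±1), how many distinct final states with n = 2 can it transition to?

E1 requires Δl = ±1, so l_f ∈ {-1, 1}; with 0 ≤ l_f ≤ n_f−1 = 1, the allowed l_f values are {1}.
For l_f = 1: m_f ∈ {m_i−1, m_i, m_i+1} ∩ [−1, 1] = {-1, 0, 1} → 3 states.
Total: 3.

3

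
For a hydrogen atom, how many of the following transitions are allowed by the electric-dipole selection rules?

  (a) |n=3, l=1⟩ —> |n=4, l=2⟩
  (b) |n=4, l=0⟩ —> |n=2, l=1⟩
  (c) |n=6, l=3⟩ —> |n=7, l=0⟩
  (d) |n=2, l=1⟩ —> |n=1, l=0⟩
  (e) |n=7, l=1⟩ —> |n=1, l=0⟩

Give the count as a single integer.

(a) allowed
(b) allowed
(c) forbidden — Δl = -3 (E1 requires Δl = ±1)
(d) allowed
(e) allowed
Total allowed: 4 of 5.

4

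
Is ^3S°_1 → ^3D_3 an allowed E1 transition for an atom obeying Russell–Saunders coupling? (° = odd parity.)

forbidden

Parity must change: odd → even — ok.
ΔS = 0: S: 1 → 1 — ok.
ΔL = 0, ±1 (not L=0↔0): L: 0 → 2, ΔL = +2 — fails.
ΔJ = 0, ±1 (not J=0↔0): J: 1 → 3, ΔJ = +2 — fails.
Rule(s) violated: ΔL, ΔJ.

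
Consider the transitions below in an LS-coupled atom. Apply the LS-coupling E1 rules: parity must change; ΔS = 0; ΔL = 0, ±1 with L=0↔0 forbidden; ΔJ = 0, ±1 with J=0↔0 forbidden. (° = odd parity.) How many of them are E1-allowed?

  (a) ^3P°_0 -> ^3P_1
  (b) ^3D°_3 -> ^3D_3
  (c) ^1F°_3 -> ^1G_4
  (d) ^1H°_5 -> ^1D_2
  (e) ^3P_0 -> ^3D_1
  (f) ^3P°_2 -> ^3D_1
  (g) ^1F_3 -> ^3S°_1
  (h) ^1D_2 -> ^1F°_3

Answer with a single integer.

(a) allowed
(b) allowed
(c) allowed
(d) forbidden (ΔL, ΔJ fail)
(e) forbidden (parity fails)
(f) allowed
(g) forbidden (ΔS, ΔL, ΔJ fail)
(h) allowed
Total allowed: 5 of 8.

5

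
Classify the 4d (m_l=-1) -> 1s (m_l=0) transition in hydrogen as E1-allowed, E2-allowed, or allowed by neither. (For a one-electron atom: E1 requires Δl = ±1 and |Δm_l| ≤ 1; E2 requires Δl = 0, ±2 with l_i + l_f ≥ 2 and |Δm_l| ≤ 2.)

Δl = 0 − 2 = -2; l_i + l_f = 2.
Δm_l = +1.
E1 (Δl = ±1, |Δm_l| ≤ 1): not satisfied.
E2 (Δl = 0,±2, l_i+l_f ≥ 2, |Δm_l| ≤ 2): satisfied.

E2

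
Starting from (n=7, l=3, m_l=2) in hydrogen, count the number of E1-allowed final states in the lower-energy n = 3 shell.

2

E1 requires Δl = ±1, so l_f ∈ {2, 4}; with 0 ≤ l_f ≤ n_f−1 = 2, the allowed l_f values are {2}.
For l_f = 2: m_f ∈ {m_i−1, m_i, m_i+1} ∩ [−2, 2] = {1, 2} → 2 states.
Total: 2.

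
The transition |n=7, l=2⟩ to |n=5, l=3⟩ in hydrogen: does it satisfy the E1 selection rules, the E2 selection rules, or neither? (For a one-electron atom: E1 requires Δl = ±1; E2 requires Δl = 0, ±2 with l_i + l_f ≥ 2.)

E1

Δl = 3 − 2 = +1; l_i + l_f = 5.
E1 (Δl = ±1): satisfied.
E2 (Δl = 0,±2, l_i+l_f ≥ 2): not satisfied.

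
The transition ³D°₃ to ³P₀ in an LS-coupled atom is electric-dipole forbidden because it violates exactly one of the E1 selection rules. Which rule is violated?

Parity must change: odd → even — ✓.
ΔS = 0: S: 1 → 1 — ✓.
ΔL = 0, ±1 (not L=0↔0): L: 2 → 1, ΔL = -1 — ✓.
ΔJ = 0, ±1 (not J=0↔0): J: 3 → 0, ΔJ = -3 — ✗.

the ΔJ = 0, ±1 rule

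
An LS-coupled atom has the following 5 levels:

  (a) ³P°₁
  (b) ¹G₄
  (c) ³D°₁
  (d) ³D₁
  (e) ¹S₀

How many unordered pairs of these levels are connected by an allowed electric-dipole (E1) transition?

(a)–(b): forbidden (ΔS, ΔL, ΔJ).
(a)–(c): forbidden (parity).
(a)–(d): allowed.
(a)–(e): forbidden (ΔS).
(b)–(c): forbidden (ΔS, ΔL, ΔJ).
(b)–(d): forbidden (parity, ΔS, ΔL, ΔJ).
(b)–(e): forbidden (parity, ΔL, ΔJ).
(c)–(d): allowed.
(c)–(e): forbidden (ΔS, ΔL).
(d)–(e): forbidden (parity, ΔS, ΔL).
Allowed pairs: 2 of 10.

2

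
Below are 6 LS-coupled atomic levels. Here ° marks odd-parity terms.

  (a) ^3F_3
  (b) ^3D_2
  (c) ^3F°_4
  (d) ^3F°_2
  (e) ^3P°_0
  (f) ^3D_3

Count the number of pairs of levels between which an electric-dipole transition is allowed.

5

(a)–(b): forbidden (parity).
(a)–(c): allowed.
(a)–(d): allowed.
(a)–(e): forbidden (ΔL, ΔJ).
(a)–(f): forbidden (parity).
(b)–(c): forbidden (ΔJ).
(b)–(d): allowed.
(b)–(e): forbidden (ΔJ).
(b)–(f): forbidden (parity).
(c)–(d): forbidden (parity, ΔJ).
(c)–(e): forbidden (parity, ΔL, ΔJ).
(c)–(f): allowed.
(d)–(e): forbidden (parity, ΔL, ΔJ).
(d)–(f): allowed.
(e)–(f): forbidden (ΔJ).
Allowed pairs: 5 of 15.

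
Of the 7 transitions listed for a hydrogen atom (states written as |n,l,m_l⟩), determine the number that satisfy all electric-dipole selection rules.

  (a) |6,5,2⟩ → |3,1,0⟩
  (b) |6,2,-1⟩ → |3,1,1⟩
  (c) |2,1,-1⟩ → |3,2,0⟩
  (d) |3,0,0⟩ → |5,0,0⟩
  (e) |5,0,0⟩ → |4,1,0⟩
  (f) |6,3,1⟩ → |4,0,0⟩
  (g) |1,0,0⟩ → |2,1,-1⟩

(a) forbidden — Δl = -4 (E1 requires Δl = ±1); Δm_l = -2 (E1 requires Δm_l = 0, ±1)
(b) forbidden — Δm_l = +2 (E1 requires Δm_l = 0, ±1)
(c) allowed
(d) forbidden — Δl = +0 (E1 requires Δl = ±1)
(e) allowed
(f) forbidden — Δl = -3 (E1 requires Δl = ±1)
(g) allowed
Total allowed: 3 of 7.

3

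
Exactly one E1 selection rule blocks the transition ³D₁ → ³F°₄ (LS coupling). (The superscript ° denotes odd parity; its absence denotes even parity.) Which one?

the ΔJ = 0, ±1 rule

Parity must change: even → odd — passes.
ΔS = 0: S: 1 → 1 — passes.
ΔL = 0, ±1 (not L=0↔0): L: 2 → 3, ΔL = +1 — passes.
ΔJ = 0, ±1 (not J=0↔0): J: 1 → 4, ΔJ = +3 — fails.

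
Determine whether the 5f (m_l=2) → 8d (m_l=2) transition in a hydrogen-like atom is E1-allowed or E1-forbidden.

allowed

Δl = 2 − 3 = -1; the E1 rule Δl = ±1 is ✓.
m_l: 2 → 2 (Δm_l = +0). |Δm_l| ≤ 1 ✓.
All E1 selection rules are satisfied.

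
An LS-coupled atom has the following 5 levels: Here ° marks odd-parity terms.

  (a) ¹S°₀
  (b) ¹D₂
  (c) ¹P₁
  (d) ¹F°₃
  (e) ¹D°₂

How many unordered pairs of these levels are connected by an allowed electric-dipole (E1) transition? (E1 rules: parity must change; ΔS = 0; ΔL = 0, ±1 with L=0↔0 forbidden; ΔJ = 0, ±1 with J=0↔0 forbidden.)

4

(a)–(b): forbidden (ΔL, ΔJ).
(a)–(c): allowed.
(a)–(d): forbidden (parity, ΔL, ΔJ).
(a)–(e): forbidden (parity, ΔL, ΔJ).
(b)–(c): forbidden (parity).
(b)–(d): allowed.
(b)–(e): allowed.
(c)–(d): forbidden (ΔL, ΔJ).
(c)–(e): allowed.
(d)–(e): forbidden (parity).
Allowed pairs: 4 of 10.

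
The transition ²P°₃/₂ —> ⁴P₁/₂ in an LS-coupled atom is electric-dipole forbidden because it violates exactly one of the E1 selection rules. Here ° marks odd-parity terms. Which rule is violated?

Initial level: S=1/2, L=1, J=3/2, parity odd. Final level: S=3/2, L=1, J=1/2, parity even.
Parity must change: odd → even — passes.
ΔS = 0: S: 1/2 → 3/2 — fails.
ΔL = 0, ±1 (not L=0↔0): L: 1 → 1, ΔL = +0 — passes.
ΔJ = 0, ±1 (not J=0↔0): J: 3/2 → 1/2, ΔJ = -1 — passes.

the ΔS = 0 rule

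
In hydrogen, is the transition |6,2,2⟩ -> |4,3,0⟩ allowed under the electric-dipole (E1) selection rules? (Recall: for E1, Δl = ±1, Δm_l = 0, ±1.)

Initial l = 2, final l = 3, so Δl = +1. E1 requires Δl = ±1: passes.
Δm_l = 0 − (2) = -2. E1 requires Δm_l = 0, ±1: fails.
The transition is electric-dipole forbidden.

forbidden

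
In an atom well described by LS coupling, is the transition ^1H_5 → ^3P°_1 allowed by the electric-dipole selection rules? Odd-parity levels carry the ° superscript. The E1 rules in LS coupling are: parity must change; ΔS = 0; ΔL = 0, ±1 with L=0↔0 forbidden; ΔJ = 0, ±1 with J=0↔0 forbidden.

Reading off the term symbols: S 0→1, L 5→1, J 5→1, parity even→odd.
Parity must change: even → odd — satisfied.
ΔL = 0, ±1 (not L=0↔0): L: 5 → 1, ΔL = -4 — violated.
ΔS = 0: S: 0 → 1 — violated.
ΔJ = 0, ±1 (not J=0↔0): J: 5 → 1, ΔJ = -4 — violated.
Rule(s) violated: ΔS, ΔL, ΔJ.

forbidden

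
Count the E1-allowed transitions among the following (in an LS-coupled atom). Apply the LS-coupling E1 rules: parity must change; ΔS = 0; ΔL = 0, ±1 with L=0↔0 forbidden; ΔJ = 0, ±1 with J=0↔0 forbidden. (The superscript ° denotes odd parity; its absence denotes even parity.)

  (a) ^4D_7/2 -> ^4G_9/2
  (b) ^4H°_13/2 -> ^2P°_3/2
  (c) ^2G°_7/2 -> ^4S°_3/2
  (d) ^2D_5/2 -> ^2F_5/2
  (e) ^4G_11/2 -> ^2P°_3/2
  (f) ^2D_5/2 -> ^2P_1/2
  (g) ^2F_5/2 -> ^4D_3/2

(a) forbidden (parity, ΔL fail)
(b) forbidden (parity, ΔS, ΔL, ΔJ fail)
(c) forbidden (parity, ΔS, ΔL, ΔJ fail)
(d) forbidden (parity fails)
(e) forbidden (ΔS, ΔL, ΔJ fail)
(f) forbidden (parity, ΔJ fail)
(g) forbidden (parity, ΔS fail)
Total allowed: 0 of 7.

0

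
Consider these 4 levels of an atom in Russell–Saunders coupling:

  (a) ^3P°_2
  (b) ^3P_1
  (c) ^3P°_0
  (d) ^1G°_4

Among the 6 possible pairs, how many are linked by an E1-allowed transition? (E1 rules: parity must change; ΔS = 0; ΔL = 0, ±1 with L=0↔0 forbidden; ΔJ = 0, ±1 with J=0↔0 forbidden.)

(a)–(b): allowed.
(a)–(c): forbidden (parity, ΔJ).
(a)–(d): forbidden (parity, ΔS, ΔL, ΔJ).
(b)–(c): allowed.
(b)–(d): forbidden (ΔS, ΔL, ΔJ).
(c)–(d): forbidden (parity, ΔS, ΔL, ΔJ).
Allowed pairs: 2 of 6.

2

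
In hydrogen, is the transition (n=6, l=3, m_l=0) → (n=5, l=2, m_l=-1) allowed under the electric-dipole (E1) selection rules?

allowed

l: 3 → 2 (Δl = -1). Δl = ±1 satisfied.
Δm_l = -1 − (0) = -1. E1 requires Δm_l = 0, ±1: satisfied.
All E1 selection rules are satisfied.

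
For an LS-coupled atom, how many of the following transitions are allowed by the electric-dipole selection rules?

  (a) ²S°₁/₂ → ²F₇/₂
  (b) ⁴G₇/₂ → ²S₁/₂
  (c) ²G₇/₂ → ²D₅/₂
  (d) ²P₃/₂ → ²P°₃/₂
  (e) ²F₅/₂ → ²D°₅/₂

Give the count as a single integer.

2

(a) forbidden (ΔL, ΔJ fail)
(b) forbidden (parity, ΔS, ΔL, ΔJ fail)
(c) forbidden (parity, ΔL fail)
(d) allowed
(e) allowed
Total allowed: 2 of 5.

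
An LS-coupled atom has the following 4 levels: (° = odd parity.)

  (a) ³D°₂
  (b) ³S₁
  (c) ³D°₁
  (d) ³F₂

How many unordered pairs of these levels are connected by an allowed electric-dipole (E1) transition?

(a)–(b): forbidden (ΔL).
(a)–(c): forbidden (parity).
(a)–(d): allowed.
(b)–(c): forbidden (ΔL).
(b)–(d): forbidden (parity, ΔL).
(c)–(d): allowed.
Allowed pairs: 2 of 6.

2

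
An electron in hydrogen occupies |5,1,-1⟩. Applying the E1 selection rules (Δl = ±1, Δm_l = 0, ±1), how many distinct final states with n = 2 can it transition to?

E1 requires Δl = ±1, so l_f ∈ {0, 2}; with 0 ≤ l_f ≤ n_f−1 = 1, the allowed l_f values are {0}.
For l_f = 0: m_f ∈ {m_i−1, m_i, m_i+1} ∩ [−0, 0] = {0} → 1 state.
Total: 1.

1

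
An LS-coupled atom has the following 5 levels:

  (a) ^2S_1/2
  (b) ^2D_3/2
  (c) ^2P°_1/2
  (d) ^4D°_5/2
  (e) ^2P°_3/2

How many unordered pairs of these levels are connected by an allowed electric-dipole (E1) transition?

(a)–(b): forbidden (parity, ΔL).
(a)–(c): allowed.
(a)–(d): forbidden (ΔS, ΔL, ΔJ).
(a)–(e): allowed.
(b)–(c): allowed.
(b)–(d): forbidden (ΔS).
(b)–(e): allowed.
(c)–(d): forbidden (parity, ΔS, ΔJ).
(c)–(e): forbidden (parity).
(d)–(e): forbidden (parity, ΔS).
Allowed pairs: 4 of 10.

4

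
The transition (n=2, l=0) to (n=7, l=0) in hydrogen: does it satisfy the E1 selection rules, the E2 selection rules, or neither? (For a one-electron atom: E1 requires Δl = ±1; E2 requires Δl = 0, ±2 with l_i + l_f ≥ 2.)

neither

Δl = 0 − 0 = +0; l_i + l_f = 0.
E1 (Δl = ±1): not satisfied.
E2 (Δl = 0,±2, l_i+l_f ≥ 2): not satisfied.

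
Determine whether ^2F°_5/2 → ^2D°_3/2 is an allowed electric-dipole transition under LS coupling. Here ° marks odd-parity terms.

Initial level: S=1/2, L=3, J=5/2, parity odd. Final level: S=1/2, L=2, J=3/2, parity odd.
ΔJ = 0, ±1 (not J=0↔0): J: 5/2 → 3/2, ΔJ = -1 — satisfied.
ΔS = 0: S: 1/2 → 1/2 — satisfied.
ΔL = 0, ±1 (not L=0↔0): L: 3 → 2, ΔL = -1 — satisfied.
Parity must change: odd → odd — violated.
Rule(s) violated: parity.

forbidden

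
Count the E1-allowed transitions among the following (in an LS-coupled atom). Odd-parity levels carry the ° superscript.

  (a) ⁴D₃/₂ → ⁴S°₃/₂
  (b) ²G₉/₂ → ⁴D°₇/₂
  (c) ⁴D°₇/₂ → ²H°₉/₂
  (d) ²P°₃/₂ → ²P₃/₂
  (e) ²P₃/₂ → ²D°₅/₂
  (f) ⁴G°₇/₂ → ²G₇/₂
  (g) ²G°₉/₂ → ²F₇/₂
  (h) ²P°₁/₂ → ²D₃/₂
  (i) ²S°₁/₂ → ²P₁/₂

5

(a) forbidden (ΔL fails)
(b) forbidden (ΔS, ΔL fail)
(c) forbidden (parity, ΔS, ΔL fail)
(d) allowed
(e) allowed
(f) forbidden (ΔS fails)
(g) allowed
(h) allowed
(i) allowed
Total allowed: 5 of 9.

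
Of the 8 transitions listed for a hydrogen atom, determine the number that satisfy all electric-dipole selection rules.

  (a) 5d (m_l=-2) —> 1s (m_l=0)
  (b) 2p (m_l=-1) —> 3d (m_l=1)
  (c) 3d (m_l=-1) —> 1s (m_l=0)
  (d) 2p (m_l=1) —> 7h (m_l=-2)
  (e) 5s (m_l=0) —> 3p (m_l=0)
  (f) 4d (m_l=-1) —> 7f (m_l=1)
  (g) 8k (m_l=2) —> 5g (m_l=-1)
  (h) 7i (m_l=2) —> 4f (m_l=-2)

(a) forbidden — Δl = -2 (E1 requires Δl = ±1); Δm_l = +2 (E1 requires Δm_l = 0, ±1)
(b) forbidden — Δm_l = +2 (E1 requires Δm_l = 0, ±1)
(c) forbidden — Δl = -2 (E1 requires Δl = ±1)
(d) forbidden — Δl = +4 (E1 requires Δl = ±1); Δm_l = -3 (E1 requires Δm_l = 0, ±1)
(e) allowed
(f) forbidden — Δm_l = +2 (E1 requires Δm_l = 0, ±1)
(g) forbidden — Δl = -3 (E1 requires Δl = ±1); Δm_l = -3 (E1 requires Δm_l = 0, ±1)
(h) forbidden — Δl = -3 (E1 requires Δl = ±1); Δm_l = -4 (E1 requires Δm_l = 0, ±1)
Total allowed: 1 of 8.

1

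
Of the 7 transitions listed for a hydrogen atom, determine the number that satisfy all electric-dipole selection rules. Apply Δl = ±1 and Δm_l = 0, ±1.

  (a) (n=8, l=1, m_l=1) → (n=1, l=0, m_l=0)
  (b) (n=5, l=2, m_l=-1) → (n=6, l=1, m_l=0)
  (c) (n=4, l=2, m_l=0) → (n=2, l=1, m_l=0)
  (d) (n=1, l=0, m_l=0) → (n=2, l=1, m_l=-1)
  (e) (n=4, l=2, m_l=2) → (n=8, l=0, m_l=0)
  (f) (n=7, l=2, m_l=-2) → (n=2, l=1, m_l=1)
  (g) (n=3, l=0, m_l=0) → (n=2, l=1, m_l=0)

(a) allowed
(b) allowed
(c) allowed
(d) allowed
(e) forbidden — Δl = -2 (E1 requires Δl = ±1); Δm_l = -2 (E1 requires Δm_l = 0, ±1)
(f) forbidden — Δm_l = +3 (E1 requires Δm_l = 0, ±1)
(g) allowed
Total allowed: 5 of 7.

5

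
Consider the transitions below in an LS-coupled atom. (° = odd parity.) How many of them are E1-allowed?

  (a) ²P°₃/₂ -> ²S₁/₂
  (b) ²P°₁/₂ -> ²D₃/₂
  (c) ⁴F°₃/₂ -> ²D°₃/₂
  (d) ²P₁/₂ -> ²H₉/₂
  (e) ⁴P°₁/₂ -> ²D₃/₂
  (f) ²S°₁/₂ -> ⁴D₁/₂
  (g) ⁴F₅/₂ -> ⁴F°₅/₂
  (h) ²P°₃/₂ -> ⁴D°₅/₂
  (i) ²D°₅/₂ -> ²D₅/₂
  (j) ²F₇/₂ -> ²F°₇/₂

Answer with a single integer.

(a) allowed
(b) allowed
(c) forbidden (parity, ΔS fail)
(d) forbidden (parity, ΔL, ΔJ fail)
(e) forbidden (ΔS fails)
(f) forbidden (ΔS, ΔL fail)
(g) allowed
(h) forbidden (parity, ΔS fail)
(i) allowed
(j) allowed
Total allowed: 5 of 10.

5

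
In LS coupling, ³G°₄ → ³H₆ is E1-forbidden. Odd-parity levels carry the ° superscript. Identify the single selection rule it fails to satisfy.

ΔS = 0: S: 1 → 1 — ✓.
ΔL = 0, ±1 (not L=0↔0): L: 4 → 5, ΔL = +1 — ✓.
Parity must change: odd → even — ✓.
ΔJ = 0, ±1 (not J=0↔0): J: 4 → 6, ΔJ = +2 — ✗.

the ΔJ = 0, ±1 rule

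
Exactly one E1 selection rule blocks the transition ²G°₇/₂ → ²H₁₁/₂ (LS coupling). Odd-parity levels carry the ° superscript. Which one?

Initial level: S=1/2, L=4, J=7/2, parity odd. Final level: S=1/2, L=5, J=11/2, parity even.
Parity must change: odd → even — ✓.
ΔS = 0: S: 1/2 → 1/2 — ✓.
ΔL = 0, ±1 (not L=0↔0): L: 4 → 5, ΔL = +1 — ✓.
ΔJ = 0, ±1 (not J=0↔0): J: 7/2 → 11/2, ΔJ = +2 — ✗.

the ΔJ = 0, ±1 rule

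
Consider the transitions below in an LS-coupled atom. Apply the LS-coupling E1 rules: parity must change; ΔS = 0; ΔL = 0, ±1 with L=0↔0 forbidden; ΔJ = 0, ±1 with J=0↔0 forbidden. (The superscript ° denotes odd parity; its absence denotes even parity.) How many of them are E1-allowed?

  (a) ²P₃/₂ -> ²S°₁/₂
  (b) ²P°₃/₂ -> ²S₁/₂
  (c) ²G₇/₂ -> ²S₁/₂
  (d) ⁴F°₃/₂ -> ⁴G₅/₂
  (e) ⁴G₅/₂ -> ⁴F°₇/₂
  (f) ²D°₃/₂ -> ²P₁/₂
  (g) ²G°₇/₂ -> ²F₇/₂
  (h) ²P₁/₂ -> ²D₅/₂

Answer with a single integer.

(a) allowed
(b) allowed
(c) forbidden (parity, ΔL, ΔJ fail)
(d) allowed
(e) allowed
(f) allowed
(g) allowed
(h) forbidden (parity, ΔJ fail)
Total allowed: 6 of 8.

6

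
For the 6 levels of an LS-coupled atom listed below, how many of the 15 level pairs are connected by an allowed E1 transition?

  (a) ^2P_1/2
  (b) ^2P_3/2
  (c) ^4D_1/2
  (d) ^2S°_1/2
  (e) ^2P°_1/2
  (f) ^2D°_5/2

5

(a)–(b): forbidden (parity).
(a)–(c): forbidden (parity, ΔS).
(a)–(d): allowed.
(a)–(e): allowed.
(a)–(f): forbidden (ΔJ).
(b)–(c): forbidden (parity, ΔS).
(b)–(d): allowed.
(b)–(e): allowed.
(b)–(f): allowed.
(c)–(d): forbidden (ΔS, ΔL).
(c)–(e): forbidden (ΔS).
(c)–(f): forbidden (ΔS, ΔJ).
(d)–(e): forbidden (parity).
(d)–(f): forbidden (parity, ΔL, ΔJ).
(e)–(f): forbidden (parity, ΔJ).
Allowed pairs: 5 of 15.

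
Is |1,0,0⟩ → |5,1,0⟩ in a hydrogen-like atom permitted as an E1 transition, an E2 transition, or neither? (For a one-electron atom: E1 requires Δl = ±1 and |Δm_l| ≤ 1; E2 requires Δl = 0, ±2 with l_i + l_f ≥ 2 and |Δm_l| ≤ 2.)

E1

Δl = 1 − 0 = +1; l_i + l_f = 1.
Δm_l = +0.
E1 (Δl = ±1, |Δm_l| ≤ 1): satisfied.
E2 (Δl = 0,±2, l_i+l_f ≥ 2, |Δm_l| ≤ 2): not satisfied.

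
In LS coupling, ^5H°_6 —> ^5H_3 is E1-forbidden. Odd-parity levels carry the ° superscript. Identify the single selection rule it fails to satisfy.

Parity must change: odd → even — ✓.
ΔS = 0: S: 2 → 2 — ✓.
ΔL = 0, ±1 (not L=0↔0): L: 5 → 5, ΔL = +0 — ✓.
ΔJ = 0, ±1 (not J=0↔0): J: 6 → 3, ΔJ = -3 — ✗.

the ΔJ = 0, ±1 rule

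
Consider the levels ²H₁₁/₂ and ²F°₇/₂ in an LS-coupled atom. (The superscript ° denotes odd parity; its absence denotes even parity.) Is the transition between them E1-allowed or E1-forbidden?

forbidden

Parity must change: even → odd — ✓.
ΔS = 0: S: 1/2 → 1/2 — ✓.
ΔL = 0, ±1 (not L=0↔0): L: 5 → 3, ΔL = -2 — ✗.
ΔJ = 0, ±1 (not J=0↔0): J: 11/2 → 7/2, ΔJ = -2 — ✗.
Rule(s) violated: ΔL, ΔJ.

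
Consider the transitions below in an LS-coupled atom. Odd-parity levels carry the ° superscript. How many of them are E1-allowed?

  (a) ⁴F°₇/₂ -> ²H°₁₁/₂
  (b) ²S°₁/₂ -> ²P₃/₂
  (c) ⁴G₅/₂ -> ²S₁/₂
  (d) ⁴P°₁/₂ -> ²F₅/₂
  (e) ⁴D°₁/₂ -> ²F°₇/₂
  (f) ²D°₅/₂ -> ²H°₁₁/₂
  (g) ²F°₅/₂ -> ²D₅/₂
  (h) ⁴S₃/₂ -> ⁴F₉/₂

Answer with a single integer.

2

(a) forbidden (parity, ΔS, ΔL, ΔJ fail)
(b) allowed
(c) forbidden (parity, ΔS, ΔL, ΔJ fail)
(d) forbidden (ΔS, ΔL, ΔJ fail)
(e) forbidden (parity, ΔS, ΔJ fail)
(f) forbidden (parity, ΔL, ΔJ fail)
(g) allowed
(h) forbidden (parity, ΔL, ΔJ fail)
Total allowed: 2 of 8.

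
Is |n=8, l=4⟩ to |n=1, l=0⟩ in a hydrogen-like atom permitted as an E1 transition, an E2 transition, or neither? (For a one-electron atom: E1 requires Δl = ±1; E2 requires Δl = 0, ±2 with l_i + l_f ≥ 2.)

neither

Δl = 0 − 4 = -4; l_i + l_f = 4.
E1 (Δl = ±1): not satisfied.
E2 (Δl = 0,±2, l_i+l_f ≥ 2): not satisfied.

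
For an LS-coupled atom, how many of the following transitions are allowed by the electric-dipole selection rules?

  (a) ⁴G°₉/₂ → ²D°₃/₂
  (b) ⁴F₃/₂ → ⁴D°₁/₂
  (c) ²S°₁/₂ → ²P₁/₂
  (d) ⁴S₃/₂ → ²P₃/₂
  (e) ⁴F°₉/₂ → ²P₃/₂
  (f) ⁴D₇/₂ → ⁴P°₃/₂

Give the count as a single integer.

2

(a) forbidden (parity, ΔS, ΔL, ΔJ fail)
(b) allowed
(c) allowed
(d) forbidden (parity, ΔS fail)
(e) forbidden (ΔS, ΔL, ΔJ fail)
(f) forbidden (ΔJ fails)
Total allowed: 2 of 6.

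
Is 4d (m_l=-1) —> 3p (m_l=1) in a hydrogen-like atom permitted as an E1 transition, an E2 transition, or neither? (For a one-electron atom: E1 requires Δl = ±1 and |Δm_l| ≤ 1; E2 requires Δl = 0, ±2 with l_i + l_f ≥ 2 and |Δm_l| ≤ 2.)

Δl = 1 − 2 = -1; l_i + l_f = 3.
Δm_l = +2.
E1 (Δl = ±1, |Δm_l| ≤ 1): not satisfied.
E2 (Δl = 0,±2, l_i+l_f ≥ 2, |Δm_l| ≤ 2): not satisfied.

neither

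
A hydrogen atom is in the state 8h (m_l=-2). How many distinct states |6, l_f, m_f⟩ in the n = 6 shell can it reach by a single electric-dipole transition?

E1 requires Δl = ±1, so l_f ∈ {4, 6}; with 0 ≤ l_f ≤ n_f−1 = 5, the allowed l_f values are {4}.
For l_f = 4: m_f ∈ {m_i−1, m_i, m_i+1} ∩ [−4, 4] = {-3, -2, -1} → 3 states.
Total: 3.

3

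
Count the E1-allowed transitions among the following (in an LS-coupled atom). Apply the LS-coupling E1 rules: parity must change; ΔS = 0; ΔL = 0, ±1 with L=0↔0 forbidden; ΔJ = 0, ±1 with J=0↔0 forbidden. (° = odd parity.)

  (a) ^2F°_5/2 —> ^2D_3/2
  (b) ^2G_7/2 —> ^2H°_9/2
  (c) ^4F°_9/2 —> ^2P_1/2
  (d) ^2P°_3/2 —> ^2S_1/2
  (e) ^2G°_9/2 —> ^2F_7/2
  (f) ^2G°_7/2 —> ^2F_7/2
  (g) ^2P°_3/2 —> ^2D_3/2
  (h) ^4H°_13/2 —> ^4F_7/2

(a) allowed
(b) allowed
(c) forbidden (ΔS, ΔL, ΔJ fail)
(d) allowed
(e) allowed
(f) allowed
(g) allowed
(h) forbidden (ΔL, ΔJ fail)
Total allowed: 6 of 8.

6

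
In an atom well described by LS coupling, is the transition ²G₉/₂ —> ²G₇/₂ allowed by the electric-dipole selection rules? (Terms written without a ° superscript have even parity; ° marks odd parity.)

forbidden

ΔJ = 0, ±1 (not J=0↔0): J: 9/2 → 7/2, ΔJ = -1 — ok.
ΔS = 0: S: 1/2 → 1/2 — ok.
Parity must change: even → even — fails.
ΔL = 0, ±1 (not L=0↔0): L: 4 → 4, ΔL = +0 — ok.
Rule(s) violated: parity.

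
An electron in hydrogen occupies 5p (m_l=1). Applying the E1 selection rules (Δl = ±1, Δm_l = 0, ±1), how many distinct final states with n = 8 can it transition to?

E1 requires Δl = ±1, so l_f ∈ {0, 2}; with 0 ≤ l_f ≤ n_f−1 = 7, the allowed l_f values are {0, 2}.
For l_f = 0: m_f ∈ {m_i−1, m_i, m_i+1} ∩ [−0, 0] = {0} → 1 state.
For l_f = 2: m_f ∈ {m_i−1, m_i, m_i+1} ∩ [−2, 2] = {0, 1, 2} → 3 states.
Total: 4.

4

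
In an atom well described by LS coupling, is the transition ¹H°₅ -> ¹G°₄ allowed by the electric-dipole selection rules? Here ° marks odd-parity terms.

forbidden

Parity must change: odd → odd — fails.
ΔS = 0: S: 0 → 0 — passes.
ΔL = 0, ±1 (not L=0↔0): L: 5 → 4, ΔL = -1 — passes.
ΔJ = 0, ±1 (not J=0↔0): J: 5 → 4, ΔJ = -1 — passes.
Rule(s) violated: parity.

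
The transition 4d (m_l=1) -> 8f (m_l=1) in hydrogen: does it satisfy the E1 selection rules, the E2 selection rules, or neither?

Δl = 3 − 2 = +1; l_i + l_f = 5.
Δm_l = +0.
E1 (Δl = ±1, |Δm_l| ≤ 1): satisfied.
E2 (Δl = 0,±2, l_i+l_f ≥ 2, |Δm_l| ≤ 2): not satisfied.

E1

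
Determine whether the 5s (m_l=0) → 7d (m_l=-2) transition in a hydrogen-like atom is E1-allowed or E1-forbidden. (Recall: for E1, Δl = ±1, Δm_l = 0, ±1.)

forbidden

Δl = 2 − 0 = +2; the E1 rule Δl = ±1 is fails.
m_l: 0 → -2 (Δm_l = -2). |Δm_l| ≤ 1 fails.
The transition is electric-dipole forbidden.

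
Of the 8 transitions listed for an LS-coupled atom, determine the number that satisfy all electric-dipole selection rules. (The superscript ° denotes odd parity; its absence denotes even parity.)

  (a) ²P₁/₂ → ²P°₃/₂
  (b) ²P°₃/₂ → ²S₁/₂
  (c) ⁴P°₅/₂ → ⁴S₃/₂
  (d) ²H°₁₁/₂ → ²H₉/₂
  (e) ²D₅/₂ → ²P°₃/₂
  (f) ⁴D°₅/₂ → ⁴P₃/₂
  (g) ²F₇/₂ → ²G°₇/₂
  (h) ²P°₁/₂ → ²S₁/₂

(a) allowed
(b) allowed
(c) allowed
(d) allowed
(e) allowed
(f) allowed
(g) allowed
(h) allowed
Total allowed: 8 of 8.

8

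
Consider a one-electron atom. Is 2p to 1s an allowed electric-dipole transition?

allowed

l: 1 → 0 (Δl = -1). Δl = ±1 satisfied.
All E1 selection rules are satisfied.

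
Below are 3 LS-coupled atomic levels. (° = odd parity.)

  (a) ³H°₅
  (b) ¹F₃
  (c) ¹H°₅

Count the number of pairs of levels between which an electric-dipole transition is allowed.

0

(a)–(b): forbidden (ΔS, ΔL, ΔJ).
(a)–(c): forbidden (parity, ΔS).
(b)–(c): forbidden (ΔL, ΔJ).
Allowed pairs: 0 of 3.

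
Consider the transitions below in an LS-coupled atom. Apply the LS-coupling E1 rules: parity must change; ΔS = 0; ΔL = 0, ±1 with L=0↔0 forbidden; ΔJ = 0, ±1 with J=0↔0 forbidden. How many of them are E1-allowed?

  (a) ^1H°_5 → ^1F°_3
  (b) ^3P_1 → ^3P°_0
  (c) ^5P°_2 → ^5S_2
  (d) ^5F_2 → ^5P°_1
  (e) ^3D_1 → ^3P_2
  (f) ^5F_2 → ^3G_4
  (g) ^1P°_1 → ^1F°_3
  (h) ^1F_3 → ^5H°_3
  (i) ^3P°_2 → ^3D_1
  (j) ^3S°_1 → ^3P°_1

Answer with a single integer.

3

(a) forbidden (parity, ΔL, ΔJ fail)
(b) allowed
(c) allowed
(d) forbidden (ΔL fails)
(e) forbidden (parity fails)
(f) forbidden (parity, ΔS, ΔJ fail)
(g) forbidden (parity, ΔL, ΔJ fail)
(h) forbidden (ΔS, ΔL fail)
(i) allowed
(j) forbidden (parity fails)
Total allowed: 3 of 10.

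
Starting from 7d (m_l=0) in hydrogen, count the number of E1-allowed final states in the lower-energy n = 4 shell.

6

E1 requires Δl = ±1, so l_f ∈ {1, 3}; with 0 ≤ l_f ≤ n_f−1 = 3, the allowed l_f values are {1, 3}.
For l_f = 1: m_f ∈ {m_i−1, m_i, m_i+1} ∩ [−1, 1] = {-1, 0, 1} → 3 states.
For l_f = 3: m_f ∈ {m_i−1, m_i, m_i+1} ∩ [−3, 3] = {-1, 0, 1} → 3 states.
Total: 6.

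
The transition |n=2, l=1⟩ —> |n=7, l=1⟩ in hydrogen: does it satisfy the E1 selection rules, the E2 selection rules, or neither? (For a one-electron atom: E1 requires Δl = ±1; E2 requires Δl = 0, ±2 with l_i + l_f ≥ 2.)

Δl = 1 − 1 = +0; l_i + l_f = 2.
E1 (Δl = ±1): not satisfied.
E2 (Δl = 0,±2, l_i+l_f ≥ 2): satisfied.

E2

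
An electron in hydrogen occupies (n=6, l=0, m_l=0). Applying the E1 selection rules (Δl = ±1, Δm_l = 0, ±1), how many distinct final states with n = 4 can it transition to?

E1 requires Δl = ±1, so l_f ∈ {-1, 1}; with 0 ≤ l_f ≤ n_f−1 = 3, the allowed l_f values are {1}.
For l_f = 1: m_f ∈ {m_i−1, m_i, m_i+1} ∩ [−1, 1] = {-1, 0, 1} → 3 states.
Total: 3.

3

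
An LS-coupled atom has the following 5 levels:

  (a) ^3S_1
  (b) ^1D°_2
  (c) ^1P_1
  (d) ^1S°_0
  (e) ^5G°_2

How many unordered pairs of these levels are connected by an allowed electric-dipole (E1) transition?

2

(a)–(b): forbidden (ΔS, ΔL).
(a)–(c): forbidden (parity, ΔS).
(a)–(d): forbidden (ΔS, ΔL).
(a)–(e): forbidden (ΔS, ΔL).
(b)–(c): allowed.
(b)–(d): forbidden (parity, ΔL, ΔJ).
(b)–(e): forbidden (parity, ΔS, ΔL).
(c)–(d): allowed.
(c)–(e): forbidden (ΔS, ΔL).
(d)–(e): forbidden (parity, ΔS, ΔL, ΔJ).
Allowed pairs: 2 of 10.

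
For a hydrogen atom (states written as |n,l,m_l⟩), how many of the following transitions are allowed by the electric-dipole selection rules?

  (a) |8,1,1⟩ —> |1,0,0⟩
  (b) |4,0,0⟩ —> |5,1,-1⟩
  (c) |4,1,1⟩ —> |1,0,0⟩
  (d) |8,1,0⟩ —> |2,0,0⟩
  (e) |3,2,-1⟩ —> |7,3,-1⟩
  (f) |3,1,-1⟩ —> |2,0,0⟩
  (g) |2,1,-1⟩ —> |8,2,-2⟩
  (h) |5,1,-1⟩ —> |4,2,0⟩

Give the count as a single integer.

8

(a) allowed
(b) allowed
(c) allowed
(d) allowed
(e) allowed
(f) allowed
(g) allowed
(h) allowed
Total allowed: 8 of 8.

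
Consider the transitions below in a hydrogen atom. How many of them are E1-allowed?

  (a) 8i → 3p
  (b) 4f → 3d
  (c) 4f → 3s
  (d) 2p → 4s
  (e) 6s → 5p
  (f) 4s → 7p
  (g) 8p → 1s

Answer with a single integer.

5

(a) forbidden — Δl = -5 (E1 requires Δl = ±1)
(b) allowed
(c) forbidden — Δl = -3 (E1 requires Δl = ±1)
(d) allowed
(e) allowed
(f) allowed
(g) allowed
Total allowed: 5 of 7.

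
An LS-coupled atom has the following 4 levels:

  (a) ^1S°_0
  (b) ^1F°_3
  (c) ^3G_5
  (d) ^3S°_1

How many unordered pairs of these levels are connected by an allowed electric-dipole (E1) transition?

(a)–(b): forbidden (parity, ΔL, ΔJ).
(a)–(c): forbidden (ΔS, ΔL, ΔJ).
(a)–(d): forbidden (parity, ΔS, ΔL).
(b)–(c): forbidden (ΔS, ΔJ).
(b)–(d): forbidden (parity, ΔS, ΔL, ΔJ).
(c)–(d): forbidden (ΔL, ΔJ).
Allowed pairs: 0 of 6.

0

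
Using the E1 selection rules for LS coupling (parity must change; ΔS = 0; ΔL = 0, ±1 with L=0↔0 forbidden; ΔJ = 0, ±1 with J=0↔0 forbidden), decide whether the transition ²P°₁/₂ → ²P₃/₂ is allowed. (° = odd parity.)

Initial level: S=1/2, L=1, J=1/2, parity odd. Final level: S=1/2, L=1, J=3/2, parity even.
Parity must change: odd → even — passes.
ΔS = 0: S: 1/2 → 1/2 — passes.
ΔL = 0, ±1 (not L=0↔0): L: 1 → 1, ΔL = +0 — passes.
ΔJ = 0, ±1 (not J=0↔0): J: 1/2 → 3/2, ΔJ = +1 — passes.
All four E1 rules are satisfied.

allowed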